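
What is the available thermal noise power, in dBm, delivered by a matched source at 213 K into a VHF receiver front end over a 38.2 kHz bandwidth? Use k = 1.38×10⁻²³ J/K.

P_n = kTB = 1.38×10⁻²³ × 213 × 3.82×10⁴ = 1.12×10⁻¹⁶ W
In dBm: 10 log₁₀(1.12×10⁻¹⁶ / 10⁻³) = −129.5 dBm

−129.5 dBm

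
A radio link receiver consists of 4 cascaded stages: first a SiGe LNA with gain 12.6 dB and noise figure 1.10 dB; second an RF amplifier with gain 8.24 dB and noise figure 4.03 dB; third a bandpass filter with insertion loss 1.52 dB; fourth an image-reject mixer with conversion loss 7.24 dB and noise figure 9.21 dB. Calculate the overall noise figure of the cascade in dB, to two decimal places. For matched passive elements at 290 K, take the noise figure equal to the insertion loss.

1.65 dB

Convert to linear (a loss of L dB is a gain of −L dB): F_i = 10^(NF_i/10), G_i = 10^(G_i,dB/10)
  Stage 1: F_1 = 10^(1.10/10) = 1.288, G_1 = 10^(12.6/10) = 18.20
  Stage 2: F_2 = 10^(4.03/10) = 2.529, G_2 = 10^(8.24/10) = 6.668
  Stage 3: F_3 = 10^(1.52/10) = 1.419, G_3 = 10^(−1.52/10) = 0.7047
  Stage 4: F_4 = 10^(9.21/10) = 8.337, G_4 = 10^(−7.24/10) = 0.1888
Friis cascade:
  F = 1.288 + (2.529 − 1)/18.20 + (1.419 − 1)/121.3 + (8.337 − 1)/85.51 = 1.462
NF = 10 log₁₀(1.462) = 1.65 dB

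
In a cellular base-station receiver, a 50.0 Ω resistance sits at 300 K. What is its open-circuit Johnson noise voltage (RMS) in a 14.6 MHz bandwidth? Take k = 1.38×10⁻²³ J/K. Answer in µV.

V_n = √(4kTRB)
4kTRB = 4 × 1.38×10⁻²³ × 300 × 5.00×10¹ × 1.46×10⁷ = 1.21×10⁻¹¹ V²
V_n = √(1.21×10⁻¹¹) = 3.48×10⁻⁶ V = 3.48 µV

3.48 µV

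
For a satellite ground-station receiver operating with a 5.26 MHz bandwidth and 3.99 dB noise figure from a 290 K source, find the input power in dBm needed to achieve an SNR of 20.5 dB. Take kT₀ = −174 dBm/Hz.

Sensitivity = −174 + 10 log₁₀(B) + NF + SNR_min
= −174 + 67.21 + 3.99 + 20.5
= −82.30 dBm → −82.3 dBm

−82.3 dBm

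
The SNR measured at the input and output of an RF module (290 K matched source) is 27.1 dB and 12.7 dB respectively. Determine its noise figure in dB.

NF (dB) = SNR_in(dB) − SNR_out(dB) when the source is at T₀
NF = 27.1 − 12.7 = 14.4 dB

14.4 dB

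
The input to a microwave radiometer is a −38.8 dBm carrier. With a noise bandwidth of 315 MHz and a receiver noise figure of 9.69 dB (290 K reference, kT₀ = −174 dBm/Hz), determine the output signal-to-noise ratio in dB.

Noise floor: N = −174 + 10 log₁₀(B) + NF
10 log₁₀(3.15×10⁸) = 84.98 dB
N = −174 + 84.98 + 9.69 = −79.33 dBm
SNR = P_sig − N = −38.8 − (−79.33) = 40.53 dB → 40.5 dB

40.5 dB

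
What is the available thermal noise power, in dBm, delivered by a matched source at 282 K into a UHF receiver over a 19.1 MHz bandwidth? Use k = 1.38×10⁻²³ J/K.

−101.3 dBm

P_n = kTB = 1.38×10⁻²³ × 282 × 1.91×10⁷ = 7.43×10⁻¹⁴ W
In dBm: 10 log₁₀(7.43×10⁻¹⁴ / 10⁻³) = −101.3 dBm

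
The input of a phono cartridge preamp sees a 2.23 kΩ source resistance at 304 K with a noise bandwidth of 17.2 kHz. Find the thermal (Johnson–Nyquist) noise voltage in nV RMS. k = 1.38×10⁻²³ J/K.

802 nV

V_n = √(4kTRB)
4kTRB = 4 × 1.38×10⁻²³ × 304 × 2.23×10³ × 1.72×10⁴ = 6.44×10⁻¹³ V²
V_n = √(6.44×10⁻¹³) = 8.02×10⁻⁷ V = 802 nV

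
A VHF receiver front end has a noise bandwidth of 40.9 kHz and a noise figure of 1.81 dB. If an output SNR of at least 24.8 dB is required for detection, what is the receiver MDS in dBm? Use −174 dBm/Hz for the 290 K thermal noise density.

−101.3 dBm

Sensitivity = −174 + 10 log₁₀(B) + NF + SNR_min
= −174 + 46.12 + 1.81 + 24.8
= −101.27 dBm → −101.3 dBm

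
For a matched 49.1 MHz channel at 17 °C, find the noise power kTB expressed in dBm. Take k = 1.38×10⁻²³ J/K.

−97.1 dBm

T = 17 °C + 273.15 = 290.15 K
P_n = kTB = 1.38×10⁻²³ × 290.15 × 4.91×10⁷ = 1.97×10⁻¹³ W
In dBm: 10 log₁₀(1.97×10⁻¹³ / 10⁻³) = −97.1 dBm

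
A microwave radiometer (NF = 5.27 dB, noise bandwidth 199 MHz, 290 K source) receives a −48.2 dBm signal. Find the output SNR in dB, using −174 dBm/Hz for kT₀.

37.5 dB

Noise floor: N = −174 + 10 log₁₀(B) + NF
10 log₁₀(1.99×10⁸) = 82.99 dB
N = −174 + 82.99 + 5.27 = −85.74 dBm
SNR = P_sig − N = −48.2 − (−85.74) = 37.54 dB → 37.5 dB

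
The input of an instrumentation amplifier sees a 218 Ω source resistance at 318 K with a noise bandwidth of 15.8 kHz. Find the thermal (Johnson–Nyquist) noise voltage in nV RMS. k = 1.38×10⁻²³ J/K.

246 nV

V_n = √(4kTRB)
4kTRB = 4 × 1.38×10⁻²³ × 318 × 2.18×10² × 1.58×10⁴ = 6.05×10⁻¹⁴ V²
V_n = √(6.05×10⁻¹⁴) = 2.46×10⁻⁷ V = 246 nV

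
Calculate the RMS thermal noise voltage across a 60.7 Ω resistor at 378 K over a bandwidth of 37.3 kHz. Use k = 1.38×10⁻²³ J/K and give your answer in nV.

V_n = √(4kTRB)
4kTRB = 4 × 1.38×10⁻²³ × 378 × 6.07×10¹ × 3.73×10⁴ = 4.72×10⁻¹⁴ V²
V_n = √(4.72×10⁻¹⁴) = 2.17×10⁻⁷ V = 217 nV

217 nV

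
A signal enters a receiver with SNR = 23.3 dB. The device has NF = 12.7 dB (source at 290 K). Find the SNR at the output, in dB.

By definition F = SNR_in/SNR_out, so in dB: SNR_out = SNR_in − NF
SNR_out = 23.3 − 12.7 = 10.6 dB

10.6 dB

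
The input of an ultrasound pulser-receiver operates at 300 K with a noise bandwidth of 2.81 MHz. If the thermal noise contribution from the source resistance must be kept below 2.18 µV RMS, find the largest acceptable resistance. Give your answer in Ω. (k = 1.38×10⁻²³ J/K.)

102 Ω

Johnson–Nyquist: V_n = √(4kTRB) ⇒ R = V_n² / (4kTB)
4kTB = 4 × 1.38×10⁻²³ × 300 × 2.81×10⁶ = 4.65×10⁻¹⁴
R = (2.18×10⁻⁶)² / 4.65×10⁻¹⁴ = 1.02×10² Ω = 102 Ω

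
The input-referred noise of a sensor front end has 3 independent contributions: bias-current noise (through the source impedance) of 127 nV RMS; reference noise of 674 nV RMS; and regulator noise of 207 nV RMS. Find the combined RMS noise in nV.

716 nV

Uncorrelated sources add in power (mean-square): V_tot = √(ΣV_i²)
V_tot = √[(1.27×10⁻⁷)² + (6.74×10⁻⁷)² + (2.07×10⁻⁷)²] = 7.16×10⁻⁷ V = 716 nV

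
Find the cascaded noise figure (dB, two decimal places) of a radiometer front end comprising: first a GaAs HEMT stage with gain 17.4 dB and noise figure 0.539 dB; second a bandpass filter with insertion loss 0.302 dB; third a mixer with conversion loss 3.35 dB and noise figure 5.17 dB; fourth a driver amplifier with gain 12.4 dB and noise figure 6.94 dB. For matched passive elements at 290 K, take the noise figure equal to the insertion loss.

1.29 dB

Convert to linear (a loss of L dB is a gain of −L dB): F_i = 10^(NF_i/10), G_i = 10^(G_i,dB/10)
  Stage 1: F_1 = 10^(0.539/10) = 1.132, G_1 = 10^(17.4/10) = 54.95
  Stage 2: F_2 = 10^(0.302/10) = 1.072, G_2 = 10^(−0.302/10) = 0.9328
  Stage 3: F_3 = 10^(5.17/10) = 3.289, G_3 = 10^(−3.35/10) = 0.4624
  Stage 4: F_4 = 10^(6.94/10) = 4.943, G_4 = 10^(12.4/10) = 17.38
Friis cascade:
  F = 1.132 + (1.072 − 1)/54.95 + (3.289 − 1)/51.26 + (4.943 − 1)/23.70 = 1.344
NF = 10 log₁₀(1.344) = 1.29 dB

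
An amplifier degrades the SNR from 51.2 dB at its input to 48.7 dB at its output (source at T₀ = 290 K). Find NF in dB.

NF (dB) = SNR_in(dB) − SNR_out(dB) when the source is at T₀
NF = 51.2 − 48.7 = 2.5 dB

2.5 dB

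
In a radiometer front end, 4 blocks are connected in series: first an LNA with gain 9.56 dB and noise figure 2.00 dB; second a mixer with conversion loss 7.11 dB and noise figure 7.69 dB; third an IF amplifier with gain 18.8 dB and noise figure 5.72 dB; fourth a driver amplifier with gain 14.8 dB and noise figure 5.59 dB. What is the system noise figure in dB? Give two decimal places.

Convert to linear (a loss of L dB is a gain of −L dB): F_i = 10^(NF_i/10), G_i = 10^(G_i,dB/10)
  Stage 1: F_1 = 10^(2.00/10) = 1.585, G_1 = 10^(9.56/10) = 9.036
  Stage 2: F_2 = 10^(7.69/10) = 5.875, G_2 = 10^(−7.11/10) = 0.1945
  Stage 3: F_3 = 10^(5.72/10) = 3.733, G_3 = 10^(18.8/10) = 75.86
  Stage 4: F_4 = 10^(5.59/10) = 3.622, G_4 = 10^(14.8/10) = 30.20
Friis cascade:
  F = 1.585 + (5.875 − 1)/9.036 + (3.733 − 1)/1.758 + (3.622 − 1)/133.4 = 3.698
NF = 10 log₁₀(3.698) = 5.68 dB

5.68 dB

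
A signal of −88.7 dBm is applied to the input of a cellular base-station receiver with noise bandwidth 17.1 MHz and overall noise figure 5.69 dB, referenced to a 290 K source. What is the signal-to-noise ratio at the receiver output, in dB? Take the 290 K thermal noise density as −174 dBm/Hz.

7.3 dB

Noise floor: N = −174 + 10 log₁₀(B) + NF
10 log₁₀(1.71×10⁷) = 72.33 dB
N = −174 + 72.33 + 5.69 = −95.98 dBm
SNR = P_sig − N = −88.7 − (−95.98) = 7.28 dB → 7.3 dB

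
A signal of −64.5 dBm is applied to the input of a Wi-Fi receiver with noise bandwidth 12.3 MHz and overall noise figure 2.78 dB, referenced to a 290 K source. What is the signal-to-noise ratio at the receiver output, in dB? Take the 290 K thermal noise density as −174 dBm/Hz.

35.8 dB

Noise floor: N = −174 + 10 log₁₀(B) + NF
10 log₁₀(1.23×10⁷) = 70.9 dB
N = −174 + 70.9 + 2.78 = −100.32 dBm
SNR = P_sig − N = −64.5 − (−100.32) = 35.82 dB → 35.8 dB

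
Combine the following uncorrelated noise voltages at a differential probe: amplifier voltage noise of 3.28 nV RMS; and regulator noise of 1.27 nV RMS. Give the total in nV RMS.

Uncorrelated sources add in power (mean-square): V_tot = √(ΣV_i²)
V_tot = √[(3.28×10⁻⁹)² + (1.27×10⁻⁹)²] = 3.52×10⁻⁹ V = 3.52 nV

3.52 nV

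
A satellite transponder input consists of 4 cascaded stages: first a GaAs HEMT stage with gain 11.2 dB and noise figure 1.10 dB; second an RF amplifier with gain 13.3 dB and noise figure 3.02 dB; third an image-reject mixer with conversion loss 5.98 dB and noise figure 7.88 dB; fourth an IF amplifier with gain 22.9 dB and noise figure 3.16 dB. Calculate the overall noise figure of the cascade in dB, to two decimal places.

Convert to linear (a loss of L dB is a gain of −L dB): F_i = 10^(NF_i/10), G_i = 10^(G_i,dB/10)
  Stage 1: F_1 = 10^(1.10/10) = 1.288, G_1 = 10^(11.2/10) = 13.18
  Stage 2: F_2 = 10^(3.02/10) = 2.004, G_2 = 10^(13.3/10) = 21.38
  Stage 3: F_3 = 10^(7.88/10) = 6.138, G_3 = 10^(−5.98/10) = 0.2523
  Stage 4: F_4 = 10^(3.16/10) = 2.070, G_4 = 10^(22.9/10) = 195.0
Friis cascade:
  F = 1.288 + (2.004 − 1)/13.18 + (6.138 − 1)/281.8 + (2.070 − 1)/71.12 = 1.398
NF = 10 log₁₀(1.398) = 1.45 dB

1.45 dB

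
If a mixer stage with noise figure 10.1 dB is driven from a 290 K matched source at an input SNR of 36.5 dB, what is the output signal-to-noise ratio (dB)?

26.4 dB

By definition F = SNR_in/SNR_out, so in dB: SNR_out = SNR_in − NF
SNR_out = 36.5 − 10.1 = 26.4 dB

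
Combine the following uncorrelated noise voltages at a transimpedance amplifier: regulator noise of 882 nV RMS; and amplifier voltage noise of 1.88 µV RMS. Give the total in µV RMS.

2.08 µV

Uncorrelated sources add in power (mean-square): V_tot = √(ΣV_i²)
V_tot = √[(8.82×10⁻⁷)² + (1.88×10⁻⁶)²] = 2.08×10⁻⁶ V = 2.08 µV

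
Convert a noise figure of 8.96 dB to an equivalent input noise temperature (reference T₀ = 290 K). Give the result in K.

1992 K

F = 10^(8.96/10) = 7.87046
T_e = (F − 1)·T₀ = (7.87046 − 1) × 290 = 1992 K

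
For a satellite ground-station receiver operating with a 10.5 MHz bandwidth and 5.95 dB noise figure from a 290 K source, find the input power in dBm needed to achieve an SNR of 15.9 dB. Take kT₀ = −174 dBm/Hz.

Sensitivity = −174 + 10 log₁₀(B) + NF + SNR_min
= −174 + 70.21 + 5.95 + 15.9
= −81.94 dBm → −81.9 dBm

−81.9 dBm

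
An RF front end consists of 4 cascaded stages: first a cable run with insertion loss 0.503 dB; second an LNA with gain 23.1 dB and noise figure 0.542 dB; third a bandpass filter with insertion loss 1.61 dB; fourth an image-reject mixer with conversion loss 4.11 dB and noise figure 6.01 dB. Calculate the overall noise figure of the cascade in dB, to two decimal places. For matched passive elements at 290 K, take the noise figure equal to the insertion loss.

Convert to linear (a loss of L dB is a gain of −L dB): F_i = 10^(NF_i/10), G_i = 10^(G_i,dB/10)
  Stage 1: F_1 = 10^(0.503/10) = 1.123, G_1 = 10^(−0.503/10) = 0.8906
  Stage 2: F_2 = 10^(0.542/10) = 1.133, G_2 = 10^(23.1/10) = 204.2
  Stage 3: F_3 = 10^(1.61/10) = 1.449, G_3 = 10^(−1.61/10) = 0.6902
  Stage 4: F_4 = 10^(6.01/10) = 3.990, G_4 = 10^(−4.11/10) = 0.3882
Friis cascade:
  F = 1.123 + (1.133 − 1)/0.8906 + (1.449 − 1)/181.8 + (3.990 − 1)/125.5 = 1.298
NF = 10 log₁₀(1.298) = 1.13 dB

1.13 dB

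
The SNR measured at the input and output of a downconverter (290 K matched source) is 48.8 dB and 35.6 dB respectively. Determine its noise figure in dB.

13.2 dB

NF (dB) = SNR_in(dB) − SNR_out(dB) when the source is at T₀
NF = 48.8 − 35.6 = 13.2 dB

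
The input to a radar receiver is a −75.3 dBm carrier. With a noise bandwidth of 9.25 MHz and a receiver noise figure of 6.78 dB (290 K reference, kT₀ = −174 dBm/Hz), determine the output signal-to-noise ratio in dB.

Noise floor: N = −174 + 10 log₁₀(B) + NF
10 log₁₀(9.25×10⁶) = 69.66 dB
N = −174 + 69.66 + 6.78 = −97.56 dBm
SNR = P_sig − N = −75.3 − (−97.56) = 22.26 dB → 22.3 dB

22.3 dB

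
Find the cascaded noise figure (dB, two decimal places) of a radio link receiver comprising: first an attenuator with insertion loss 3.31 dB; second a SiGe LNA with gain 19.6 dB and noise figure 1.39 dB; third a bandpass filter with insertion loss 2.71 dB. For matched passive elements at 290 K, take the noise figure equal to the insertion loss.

4.73 dB

Convert to linear (a loss of L dB is a gain of −L dB): F_i = 10^(NF_i/10), G_i = 10^(G_i,dB/10)
  Stage 1: F_1 = 10^(3.31/10) = 2.143, G_1 = 10^(−3.31/10) = 0.4667
  Stage 2: F_2 = 10^(1.39/10) = 1.377, G_2 = 10^(19.6/10) = 91.20
  Stage 3: F_3 = 10^(2.71/10) = 1.866, G_3 = 10^(−2.71/10) = 0.5358
Friis cascade:
  F = 2.143 + (1.377 − 1)/0.4667 + (1.866 − 1)/42.56 = 2.972
NF = 10 log₁₀(2.972) = 4.73 dB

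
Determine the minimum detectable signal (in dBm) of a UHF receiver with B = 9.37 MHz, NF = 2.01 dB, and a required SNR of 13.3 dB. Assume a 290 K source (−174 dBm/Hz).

−89.0 dBm

Sensitivity = −174 + 10 log₁₀(B) + NF + SNR_min
= −174 + 69.72 + 2.01 + 13.3
= −88.97 dBm → −89.0 dBm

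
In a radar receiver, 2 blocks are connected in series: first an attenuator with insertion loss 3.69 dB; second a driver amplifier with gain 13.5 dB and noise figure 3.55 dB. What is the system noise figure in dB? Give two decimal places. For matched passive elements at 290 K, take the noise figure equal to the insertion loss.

7.24 dB

Convert to linear (a loss of L dB is a gain of −L dB): F_i = 10^(NF_i/10), G_i = 10^(G_i,dB/10)
  Stage 1: F_1 = 10^(3.69/10) = 2.339, G_1 = 10^(−3.69/10) = 0.4276
  Stage 2: F_2 = 10^(3.55/10) = 2.265, G_2 = 10^(13.5/10) = 22.39
Friis cascade:
  F = 2.339 + (2.265 − 1)/0.4276 = 5.297
NF = 10 log₁₀(5.297) = 7.24 dB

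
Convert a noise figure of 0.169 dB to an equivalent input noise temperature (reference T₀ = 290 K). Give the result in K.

F = 10^(0.169/10) = 1.03968
T_e = (F − 1)·T₀ = (1.03968 − 1) × 290 = 11.5 K

11.5 K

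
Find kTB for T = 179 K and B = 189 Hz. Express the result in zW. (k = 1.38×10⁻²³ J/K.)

467 zW

P_n = kTB = 1.38×10⁻²³ × 179 × 1.89×10² = 4.67×10⁻¹⁹ W = 467 zW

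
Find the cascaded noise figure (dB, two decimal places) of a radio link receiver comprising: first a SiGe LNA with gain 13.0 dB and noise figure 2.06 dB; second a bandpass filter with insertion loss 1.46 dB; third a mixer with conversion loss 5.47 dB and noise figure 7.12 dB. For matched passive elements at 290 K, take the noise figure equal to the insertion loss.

2.83 dB

Convert to linear (a loss of L dB is a gain of −L dB): F_i = 10^(NF_i/10), G_i = 10^(G_i,dB/10)
  Stage 1: F_1 = 10^(2.06/10) = 1.607, G_1 = 10^(13.0/10) = 19.95
  Stage 2: F_2 = 10^(1.46/10) = 1.400, G_2 = 10^(−1.46/10) = 0.7145
  Stage 3: F_3 = 10^(7.12/10) = 5.152, G_3 = 10^(−5.47/10) = 0.2838
Friis cascade:
  F = 1.607 + (1.400 − 1)/19.95 + (5.152 − 1)/14.26 = 1.918
NF = 10 log₁₀(1.918) = 2.83 dB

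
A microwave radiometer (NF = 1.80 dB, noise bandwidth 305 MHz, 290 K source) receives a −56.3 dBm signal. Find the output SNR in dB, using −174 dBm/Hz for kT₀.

Noise floor: N = −174 + 10 log₁₀(B) + NF
10 log₁₀(3.05×10⁸) = 84.84 dB
N = −174 + 84.84 + 1.80 = −87.36 dBm
SNR = P_sig − N = −56.3 − (−87.36) = 31.06 dB → 31.1 dB

31.1 dB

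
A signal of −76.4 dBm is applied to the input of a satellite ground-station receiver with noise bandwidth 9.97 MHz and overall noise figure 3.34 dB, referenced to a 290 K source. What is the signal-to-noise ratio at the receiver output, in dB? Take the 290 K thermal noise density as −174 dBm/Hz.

Noise floor: N = −174 + 10 log₁₀(B) + NF
10 log₁₀(9.97×10⁶) = 69.99 dB
N = −174 + 69.99 + 3.34 = −100.67 dBm
SNR = P_sig − N = −76.4 − (−100.67) = 24.27 dB → 24.3 dB

24.3 dB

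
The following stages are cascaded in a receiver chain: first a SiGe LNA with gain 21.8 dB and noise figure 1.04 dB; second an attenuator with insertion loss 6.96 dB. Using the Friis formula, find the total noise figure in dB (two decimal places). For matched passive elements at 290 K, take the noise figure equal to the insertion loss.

Convert to linear (a loss of L dB is a gain of −L dB): F_i = 10^(NF_i/10), G_i = 10^(G_i,dB/10)
  Stage 1: F_1 = 10^(1.04/10) = 1.271, G_1 = 10^(21.8/10) = 151.4
  Stage 2: F_2 = 10^(6.96/10) = 4.966, G_2 = 10^(−6.96/10) = 0.2014
Friis cascade:
  F = 1.271 + (4.966 − 1)/151.4 = 1.297
NF = 10 log₁₀(1.297) = 1.13 dB

1.13 dB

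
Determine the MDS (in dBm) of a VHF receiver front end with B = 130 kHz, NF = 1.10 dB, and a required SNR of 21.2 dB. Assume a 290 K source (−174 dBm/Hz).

Sensitivity = −174 + 10 log₁₀(B) + NF + SNR_min
= −174 + 51.14 + 1.10 + 21.2
= −100.56 dBm → −100.6 dBm

−100.6 dBm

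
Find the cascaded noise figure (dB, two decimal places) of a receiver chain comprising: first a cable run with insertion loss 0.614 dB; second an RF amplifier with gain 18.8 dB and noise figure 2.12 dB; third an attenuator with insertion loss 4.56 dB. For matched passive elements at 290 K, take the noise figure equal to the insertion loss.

Convert to linear (a loss of L dB is a gain of −L dB): F_i = 10^(NF_i/10), G_i = 10^(G_i,dB/10)
  Stage 1: F_1 = 10^(0.614/10) = 1.152, G_1 = 10^(−0.614/10) = 0.8682
  Stage 2: F_2 = 10^(2.12/10) = 1.629, G_2 = 10^(18.8/10) = 75.86
  Stage 3: F_3 = 10^(4.56/10) = 2.858, G_3 = 10^(−4.56/10) = 0.3499
Friis cascade:
  F = 1.152 + (1.629 − 1)/0.8682 + (2.858 − 1)/65.86 = 1.905
NF = 10 log₁₀(1.905) = 2.80 dB

2.80 dB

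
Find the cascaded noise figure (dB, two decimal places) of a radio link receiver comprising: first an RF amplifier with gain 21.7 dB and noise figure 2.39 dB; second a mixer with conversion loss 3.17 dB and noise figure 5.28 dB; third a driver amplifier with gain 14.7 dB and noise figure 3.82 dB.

2.48 dB

Convert to linear (a loss of L dB is a gain of −L dB): F_i = 10^(NF_i/10), G_i = 10^(G_i,dB/10)
  Stage 1: F_1 = 10^(2.39/10) = 1.734, G_1 = 10^(21.7/10) = 147.9
  Stage 2: F_2 = 10^(5.28/10) = 3.373, G_2 = 10^(−3.17/10) = 0.4819
  Stage 3: F_3 = 10^(3.82/10) = 2.410, G_3 = 10^(14.7/10) = 29.51
Friis cascade:
  F = 1.734 + (3.373 − 1)/147.9 + (2.410 − 1)/71.29 = 1.770
NF = 10 log₁₀(1.770) = 2.48 dB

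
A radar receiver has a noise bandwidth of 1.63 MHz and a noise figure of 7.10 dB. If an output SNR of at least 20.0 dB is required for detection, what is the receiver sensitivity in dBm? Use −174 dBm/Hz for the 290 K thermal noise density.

Sensitivity = −174 + 10 log₁₀(B) + NF + SNR_min
= −174 + 62.12 + 7.10 + 20.0
= −84.78 dBm → −84.8 dBm

−84.8 dBm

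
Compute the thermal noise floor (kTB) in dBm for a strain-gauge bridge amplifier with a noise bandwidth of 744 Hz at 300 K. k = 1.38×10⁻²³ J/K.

P_n = kTB = 1.38×10⁻²³ × 300 × 7.44×10² = 3.08×10⁻¹⁸ W
In dBm: 10 log₁₀(3.08×10⁻¹⁸ / 10⁻³) = −145.1 dBm

−145.1 dBm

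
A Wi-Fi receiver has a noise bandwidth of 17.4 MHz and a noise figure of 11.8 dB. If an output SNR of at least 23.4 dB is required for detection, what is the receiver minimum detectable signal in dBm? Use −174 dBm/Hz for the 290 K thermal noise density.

Sensitivity = −174 + 10 log₁₀(B) + NF + SNR_min
= −174 + 72.41 + 11.8 + 23.4
= −66.39 dBm → −66.4 dBm

−66.4 dBm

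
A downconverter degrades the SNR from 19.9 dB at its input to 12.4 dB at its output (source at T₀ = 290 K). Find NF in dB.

7.5 dB

NF (dB) = SNR_in(dB) − SNR_out(dB) when the source is at T₀
NF = 19.9 − 12.4 = 7.5 dB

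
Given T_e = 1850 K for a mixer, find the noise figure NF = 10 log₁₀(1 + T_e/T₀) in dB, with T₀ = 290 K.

8.68 dB

F = 1 + T_e/T₀ = 1 + 1850/290 = 7.37931
NF = 10 log₁₀(7.37931) = 8.68 dB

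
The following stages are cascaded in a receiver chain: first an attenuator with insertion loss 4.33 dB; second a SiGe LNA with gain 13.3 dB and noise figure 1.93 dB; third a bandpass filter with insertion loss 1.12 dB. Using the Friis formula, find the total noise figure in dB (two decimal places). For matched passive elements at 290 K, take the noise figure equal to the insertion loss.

6.30 dB

Convert to linear (a loss of L dB is a gain of −L dB): F_i = 10^(NF_i/10), G_i = 10^(G_i,dB/10)
  Stage 1: F_1 = 10^(4.33/10) = 2.710, G_1 = 10^(−4.33/10) = 0.3690
  Stage 2: F_2 = 10^(1.93/10) = 1.560, G_2 = 10^(13.3/10) = 21.38
  Stage 3: F_3 = 10^(1.12/10) = 1.294, G_3 = 10^(−1.12/10) = 0.7727
Friis cascade:
  F = 2.710 + (1.560 − 1)/0.3690 + (1.294 − 1)/7.889 = 4.264
NF = 10 log₁₀(4.264) = 6.30 dB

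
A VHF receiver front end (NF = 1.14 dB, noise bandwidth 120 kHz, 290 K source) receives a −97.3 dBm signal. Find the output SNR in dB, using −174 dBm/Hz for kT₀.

24.8 dB

Noise floor: N = −174 + 10 log₁₀(B) + NF
10 log₁₀(1.20×10⁵) = 50.79 dB
N = −174 + 50.79 + 1.14 = −122.07 dBm
SNR = P_sig − N = −97.3 − (−122.07) = 24.77 dB → 24.8 dB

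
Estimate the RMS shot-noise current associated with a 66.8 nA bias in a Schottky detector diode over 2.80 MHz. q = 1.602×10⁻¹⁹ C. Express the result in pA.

245 pA

I_n = √(2qI·B)
2qI·B = 2 × 1.602×10⁻¹⁹ × 6.68×10⁻⁸ × 2.80×10⁶ = 5.99×10⁻²⁰ A²
I_n = √(5.99×10⁻²⁰) = 2.45×10⁻¹⁰ A = 245 pA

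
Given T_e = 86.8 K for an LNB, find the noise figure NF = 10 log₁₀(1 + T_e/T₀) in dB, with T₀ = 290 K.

F = 1 + T_e/T₀ = 1 + 86.8/290 = 1.29931
NF = 10 log₁₀(1.29931) = 1.14 dB

1.14 dB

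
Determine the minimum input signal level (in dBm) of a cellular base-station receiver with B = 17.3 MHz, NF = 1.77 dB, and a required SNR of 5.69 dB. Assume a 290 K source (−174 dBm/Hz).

−94.2 dBm

Sensitivity = −174 + 10 log₁₀(B) + NF + SNR_min
= −174 + 72.38 + 1.77 + 5.69
= −94.16 dBm → −94.2 dBm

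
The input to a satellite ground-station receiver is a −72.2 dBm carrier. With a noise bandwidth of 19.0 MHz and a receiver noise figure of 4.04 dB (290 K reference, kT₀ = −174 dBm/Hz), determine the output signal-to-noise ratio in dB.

Noise floor: N = −174 + 10 log₁₀(B) + NF
10 log₁₀(1.90×10⁷) = 72.79 dB
N = −174 + 72.79 + 4.04 = −97.17 dBm
SNR = P_sig − N = −72.2 − (−97.17) = 24.97 dB → 25.0 dB

25.0 dB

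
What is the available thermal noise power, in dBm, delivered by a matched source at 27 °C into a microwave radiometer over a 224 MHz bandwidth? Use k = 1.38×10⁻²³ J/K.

−90.3 dBm

T = 27 °C + 273.15 = 300.15 K
P_n = kTB = 1.38×10⁻²³ × 300.15 × 2.24×10⁸ = 9.28×10⁻¹³ W
In dBm: 10 log₁₀(9.28×10⁻¹³ / 10⁻³) = −90.3 dBm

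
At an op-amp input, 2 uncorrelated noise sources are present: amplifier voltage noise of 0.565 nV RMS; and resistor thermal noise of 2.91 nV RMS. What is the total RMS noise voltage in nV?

2.96 nV

Uncorrelated sources add in power (mean-square): V_tot = √(ΣV_i²)
V_tot = √[(5.65×10⁻¹⁰)² + (2.91×10⁻⁹)²] = 2.96×10⁻⁹ V = 2.96 nV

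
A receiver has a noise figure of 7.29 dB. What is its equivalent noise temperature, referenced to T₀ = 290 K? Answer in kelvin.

1264 K

F = 10^(7.29/10) = 5.35797
T_e = (F − 1)·T₀ = (5.35797 − 1) × 290 = 1264 K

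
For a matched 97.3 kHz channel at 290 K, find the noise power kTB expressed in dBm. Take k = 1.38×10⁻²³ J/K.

−124.1 dBm

P_n = kTB = 1.38×10⁻²³ × 290 × 9.73×10⁴ = 3.89×10⁻¹⁶ W
In dBm: 10 log₁₀(3.89×10⁻¹⁶ / 10⁻³) = −124.1 dBm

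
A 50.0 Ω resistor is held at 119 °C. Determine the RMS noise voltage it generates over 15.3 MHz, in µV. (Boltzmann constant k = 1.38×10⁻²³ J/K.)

T = 119 °C + 273.15 = 392.15 K
V_n = √(4kTRB)
4kTRB = 4 × 1.38×10⁻²³ × 392.15 × 5.00×10¹ × 1.53×10⁷ = 1.66×10⁻¹¹ V²
V_n = √(1.66×10⁻¹¹) = 4.07×10⁻⁶ V = 4.07 µV

4.07 µV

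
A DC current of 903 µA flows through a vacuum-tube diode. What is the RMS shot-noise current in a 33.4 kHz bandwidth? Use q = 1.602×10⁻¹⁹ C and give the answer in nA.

I_n = √(2qI·B)
2qI·B = 2 × 1.602×10⁻¹⁹ × 9.03×10⁻⁴ × 3.34×10⁴ = 9.66×10⁻¹⁸ A²
I_n = √(9.66×10⁻¹⁸) = 3.11×10⁻⁹ A = 3.11 nA

3.11 nA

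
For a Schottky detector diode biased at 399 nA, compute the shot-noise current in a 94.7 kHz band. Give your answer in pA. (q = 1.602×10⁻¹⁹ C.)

110 pA

I_n = √(2qI·B)
2qI·B = 2 × 1.602×10⁻¹⁹ × 3.99×10⁻⁷ × 9.47×10⁴ = 1.21×10⁻²⁰ A²
I_n = √(1.21×10⁻²⁰) = 1.10×10⁻¹⁰ A = 110 pA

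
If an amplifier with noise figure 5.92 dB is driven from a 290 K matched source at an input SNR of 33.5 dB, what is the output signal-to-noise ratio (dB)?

By definition F = SNR_in/SNR_out, so in dB: SNR_out = SNR_in − NF
SNR_out = 33.5 − 5.92 = 27.58 dB

27.58 dB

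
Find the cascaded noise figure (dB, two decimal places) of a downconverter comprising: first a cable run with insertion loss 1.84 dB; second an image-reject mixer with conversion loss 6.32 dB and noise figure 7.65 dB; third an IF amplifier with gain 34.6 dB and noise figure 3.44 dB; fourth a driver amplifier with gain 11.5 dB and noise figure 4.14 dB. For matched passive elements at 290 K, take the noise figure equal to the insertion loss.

12.25 dB

Convert to linear (a loss of L dB is a gain of −L dB): F_i = 10^(NF_i/10), G_i = 10^(G_i,dB/10)
  Stage 1: F_1 = 10^(1.84/10) = 1.528, G_1 = 10^(−1.84/10) = 0.6546
  Stage 2: F_2 = 10^(7.65/10) = 5.821, G_2 = 10^(−6.32/10) = 0.2333
  Stage 3: F_3 = 10^(3.44/10) = 2.208, G_3 = 10^(34.6/10) = 2884
  Stage 4: F_4 = 10^(4.14/10) = 2.594, G_4 = 10^(11.5/10) = 14.13
Friis cascade:
  F = 1.528 + (5.821 − 1)/0.6546 + (2.208 − 1)/0.1528 + (2.594 − 1)/440.6 = 16.80
NF = 10 log₁₀(16.80) = 12.25 dB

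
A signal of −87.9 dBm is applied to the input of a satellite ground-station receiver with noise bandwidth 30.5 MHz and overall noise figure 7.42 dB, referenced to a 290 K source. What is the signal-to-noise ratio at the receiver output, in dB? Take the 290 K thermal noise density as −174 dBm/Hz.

Noise floor: N = −174 + 10 log₁₀(B) + NF
10 log₁₀(3.05×10⁷) = 74.84 dB
N = −174 + 74.84 + 7.42 = −91.74 dBm
SNR = P_sig − N = −87.9 − (−91.74) = 3.84 dB → 3.8 dB

3.8 dB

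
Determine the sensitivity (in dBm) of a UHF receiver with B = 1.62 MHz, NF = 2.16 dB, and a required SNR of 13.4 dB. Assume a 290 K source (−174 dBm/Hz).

Sensitivity = −174 + 10 log₁₀(B) + NF + SNR_min
= −174 + 62.1 + 2.16 + 13.4
= −96.34 dBm → −96.3 dBm

−96.3 dBm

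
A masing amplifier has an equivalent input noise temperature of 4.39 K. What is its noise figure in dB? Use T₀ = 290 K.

0.065 dB

F = 1 + T_e/T₀ = 1 + 4.39/290 = 1.01514
NF = 10 log₁₀(1.01514) = 0.065 dB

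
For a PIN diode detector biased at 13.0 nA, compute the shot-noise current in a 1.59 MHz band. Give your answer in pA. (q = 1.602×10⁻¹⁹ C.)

I_n = √(2qI·B)
2qI·B = 2 × 1.602×10⁻¹⁹ × 1.30×10⁻⁸ × 1.59×10⁶ = 6.62×10⁻²¹ A²
I_n = √(6.62×10⁻²¹) = 8.14×10⁻¹¹ A = 81.4 pA

81.4 pA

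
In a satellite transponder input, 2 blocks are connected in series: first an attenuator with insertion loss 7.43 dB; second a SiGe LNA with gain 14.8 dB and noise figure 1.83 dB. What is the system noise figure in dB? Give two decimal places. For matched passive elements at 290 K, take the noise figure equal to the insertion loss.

Convert to linear (a loss of L dB is a gain of −L dB): F_i = 10^(NF_i/10), G_i = 10^(G_i,dB/10)
  Stage 1: F_1 = 10^(7.43/10) = 5.534, G_1 = 10^(−7.43/10) = 0.1807
  Stage 2: F_2 = 10^(1.83/10) = 1.524, G_2 = 10^(14.8/10) = 30.20
Friis cascade:
  F = 5.534 + (1.524 − 1)/0.1807 = 8.433
NF = 10 log₁₀(8.433) = 9.26 dB

9.26 dB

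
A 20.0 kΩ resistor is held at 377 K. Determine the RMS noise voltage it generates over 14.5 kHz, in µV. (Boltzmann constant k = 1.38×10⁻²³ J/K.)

V_n = √(4kTRB)
4kTRB = 4 × 1.38×10⁻²³ × 377 × 2.00×10⁴ × 1.45×10⁴ = 6.04×10⁻¹² V²
V_n = √(6.04×10⁻¹²) = 2.46×10⁻⁶ V = 2.46 µV

2.46 µV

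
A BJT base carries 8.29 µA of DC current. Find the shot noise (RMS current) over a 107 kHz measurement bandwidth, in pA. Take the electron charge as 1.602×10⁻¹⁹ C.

I_n = √(2qI·B)
2qI·B = 2 × 1.602×10⁻¹⁹ × 8.29×10⁻⁶ × 1.07×10⁵ = 2.84×10⁻¹⁹ A²
I_n = √(2.84×10⁻¹⁹) = 5.33×10⁻¹⁰ A = 533 pA

533 pA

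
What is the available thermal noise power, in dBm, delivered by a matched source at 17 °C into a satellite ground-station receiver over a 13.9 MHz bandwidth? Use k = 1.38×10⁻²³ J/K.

−102.5 dBm

T = 17 °C + 273.15 = 290.15 K
P_n = kTB = 1.38×10⁻²³ × 290.15 × 1.39×10⁷ = 5.57×10⁻¹⁴ W
In dBm: 10 log₁₀(5.57×10⁻¹⁴ / 10⁻³) = −102.5 dBm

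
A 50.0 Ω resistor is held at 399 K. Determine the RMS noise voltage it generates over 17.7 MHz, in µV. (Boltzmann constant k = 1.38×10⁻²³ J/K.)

4.41 µV

V_n = √(4kTRB)
4kTRB = 4 × 1.38×10⁻²³ × 399 × 5.00×10¹ × 1.77×10⁷ = 1.95×10⁻¹¹ V²
V_n = √(1.95×10⁻¹¹) = 4.41×10⁻⁶ V = 4.41 µV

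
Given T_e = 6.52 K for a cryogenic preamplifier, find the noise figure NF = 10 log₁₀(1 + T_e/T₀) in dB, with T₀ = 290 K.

0.097 dB

F = 1 + T_e/T₀ = 1 + 6.52/290 = 1.02248
NF = 10 log₁₀(1.02248) = 0.097 dB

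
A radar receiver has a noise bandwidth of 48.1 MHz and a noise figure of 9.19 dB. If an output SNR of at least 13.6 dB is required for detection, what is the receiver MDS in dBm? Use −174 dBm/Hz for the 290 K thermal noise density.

−74.4 dBm

Sensitivity = −174 + 10 log₁₀(B) + NF + SNR_min
= −174 + 76.82 + 9.19 + 13.6
= −74.39 dBm → −74.4 dBm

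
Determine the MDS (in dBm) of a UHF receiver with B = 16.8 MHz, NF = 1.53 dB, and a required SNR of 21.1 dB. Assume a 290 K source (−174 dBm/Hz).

−79.1 dBm

Sensitivity = −174 + 10 log₁₀(B) + NF + SNR_min
= −174 + 72.25 + 1.53 + 21.1
= −79.12 dBm → −79.1 dBm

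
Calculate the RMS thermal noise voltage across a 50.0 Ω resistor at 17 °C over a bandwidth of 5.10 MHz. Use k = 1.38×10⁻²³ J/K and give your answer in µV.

T = 17 °C + 273.15 = 290.15 K
V_n = √(4kTRB)
4kTRB = 4 × 1.38×10⁻²³ × 290.15 × 5.00×10¹ × 5.10×10⁶ = 4.08×10⁻¹² V²
V_n = √(4.08×10⁻¹²) = 2.02×10⁻⁶ V = 2.02 µV

2.02 µV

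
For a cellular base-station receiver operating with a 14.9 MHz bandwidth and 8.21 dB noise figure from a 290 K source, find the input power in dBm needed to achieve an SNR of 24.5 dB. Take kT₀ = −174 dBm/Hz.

−69.6 dBm

Sensitivity = −174 + 10 log₁₀(B) + NF + SNR_min
= −174 + 71.73 + 8.21 + 24.5
= −69.56 dBm → −69.6 dBm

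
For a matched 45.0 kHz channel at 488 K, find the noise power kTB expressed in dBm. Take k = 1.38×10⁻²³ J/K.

−125.2 dBm

P_n = kTB = 1.38×10⁻²³ × 488 × 4.50×10⁴ = 3.03×10⁻¹⁶ W
In dBm: 10 log₁₀(3.03×10⁻¹⁶ / 10⁻³) = −125.2 dBm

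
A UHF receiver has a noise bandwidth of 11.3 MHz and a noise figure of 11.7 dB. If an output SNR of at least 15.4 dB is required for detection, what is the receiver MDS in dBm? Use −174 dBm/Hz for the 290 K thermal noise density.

Sensitivity = −174 + 10 log₁₀(B) + NF + SNR_min
= −174 + 70.53 + 11.7 + 15.4
= −76.37 dBm → −76.4 dBm

−76.4 dBm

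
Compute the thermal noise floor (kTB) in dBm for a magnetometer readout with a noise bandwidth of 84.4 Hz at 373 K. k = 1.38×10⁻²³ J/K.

P_n = kTB = 1.38×10⁻²³ × 373 × 8.44×10¹ = 4.34×10⁻¹⁹ W
In dBm: 10 log₁₀(4.34×10⁻¹⁹ / 10⁻³) = −153.6 dBm

−153.6 dBm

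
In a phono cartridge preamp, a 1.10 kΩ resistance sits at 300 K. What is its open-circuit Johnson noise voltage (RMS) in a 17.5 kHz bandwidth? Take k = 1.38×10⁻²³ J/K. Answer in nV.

V_n = √(4kTRB)
4kTRB = 4 × 1.38×10⁻²³ × 300 × 1.10×10³ × 1.75×10⁴ = 3.19×10⁻¹³ V²
V_n = √(3.19×10⁻¹³) = 5.65×10⁻⁷ V = 565 nV

565 nV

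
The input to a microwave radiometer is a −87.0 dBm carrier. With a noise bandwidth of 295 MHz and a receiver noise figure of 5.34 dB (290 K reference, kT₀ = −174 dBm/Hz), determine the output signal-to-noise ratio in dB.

Noise floor: N = −174 + 10 log₁₀(B) + NF
10 log₁₀(2.95×10⁸) = 84.7 dB
N = −174 + 84.7 + 5.34 = −83.96 dBm
SNR = P_sig − N = −87.0 − (−83.96) = −3.04 dB → −3.0 dB

−3.0 dB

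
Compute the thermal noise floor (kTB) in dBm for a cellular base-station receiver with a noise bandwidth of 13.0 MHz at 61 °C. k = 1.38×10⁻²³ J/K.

T = 61 °C + 273.15 = 334.15 K
P_n = kTB = 1.38×10⁻²³ × 334.15 × 1.30×10⁷ = 5.99×10⁻¹⁴ W
In dBm: 10 log₁₀(5.99×10⁻¹⁴ / 10⁻³) = −102.2 dBm

−102.2 dBm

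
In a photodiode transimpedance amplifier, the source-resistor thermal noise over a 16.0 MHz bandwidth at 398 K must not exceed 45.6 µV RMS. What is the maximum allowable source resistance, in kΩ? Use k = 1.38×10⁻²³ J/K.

Johnson–Nyquist: V_n = √(4kTRB) ⇒ R = V_n² / (4kTB)
4kTB = 4 × 1.38×10⁻²³ × 398 × 1.60×10⁷ = 3.52×10⁻¹³
R = (4.56×10⁻⁵)² / 3.52×10⁻¹³ = 5.92×10³ Ω = 5.92 kΩ

5.92 kΩ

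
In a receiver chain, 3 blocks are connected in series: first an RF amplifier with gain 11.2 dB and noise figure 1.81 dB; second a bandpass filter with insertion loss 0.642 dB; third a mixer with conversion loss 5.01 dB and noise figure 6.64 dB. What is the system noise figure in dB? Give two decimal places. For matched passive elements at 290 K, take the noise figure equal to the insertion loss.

2.66 dB

Convert to linear (a loss of L dB is a gain of −L dB): F_i = 10^(NF_i/10), G_i = 10^(G_i,dB/10)
  Stage 1: F_1 = 10^(1.81/10) = 1.517, G_1 = 10^(11.2/10) = 13.18
  Stage 2: F_2 = 10^(0.642/10) = 1.159, G_2 = 10^(−0.642/10) = 0.8626
  Stage 3: F_3 = 10^(6.64/10) = 4.613, G_3 = 10^(−5.01/10) = 0.3155
Friis cascade:
  F = 1.517 + (1.159 − 1)/13.18 + (4.613 − 1)/11.37 = 1.847
NF = 10 log₁₀(1.847) = 2.66 dB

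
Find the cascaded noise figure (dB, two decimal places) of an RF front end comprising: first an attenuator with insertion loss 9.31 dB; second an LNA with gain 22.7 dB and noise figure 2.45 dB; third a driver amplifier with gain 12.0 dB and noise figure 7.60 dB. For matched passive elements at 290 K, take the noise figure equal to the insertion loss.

11.82 dB

Convert to linear (a loss of L dB is a gain of −L dB): F_i = 10^(NF_i/10), G_i = 10^(G_i,dB/10)
  Stage 1: F_1 = 10^(9.31/10) = 8.531, G_1 = 10^(−9.31/10) = 0.1172
  Stage 2: F_2 = 10^(2.45/10) = 1.758, G_2 = 10^(22.7/10) = 186.2
  Stage 3: F_3 = 10^(7.60/10) = 5.754, G_3 = 10^(12.0/10) = 15.85
Friis cascade:
  F = 8.531 + (1.758 − 1)/0.1172 + (5.754 − 1)/21.83 = 15.21
NF = 10 log₁₀(15.21) = 11.82 dB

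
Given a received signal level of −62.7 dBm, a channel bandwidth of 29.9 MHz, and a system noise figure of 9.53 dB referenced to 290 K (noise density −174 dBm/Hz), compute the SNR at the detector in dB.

Noise floor: N = −174 + 10 log₁₀(B) + NF
10 log₁₀(2.99×10⁷) = 74.76 dB
N = −174 + 74.76 + 9.53 = −89.71 dBm
SNR = P_sig − N = −62.7 − (−89.71) = 27.01 dB → 27.0 dB

27.0 dB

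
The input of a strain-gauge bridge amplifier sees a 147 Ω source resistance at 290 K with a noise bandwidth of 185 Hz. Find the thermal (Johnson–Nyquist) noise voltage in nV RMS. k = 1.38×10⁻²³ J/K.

20.9 nV

V_n = √(4kTRB)
4kTRB = 4 × 1.38×10⁻²³ × 290 × 1.47×10² × 1.85×10² = 4.35×10⁻¹⁶ V²
V_n = √(4.35×10⁻¹⁶) = 2.09×10⁻⁸ V = 20.9 nV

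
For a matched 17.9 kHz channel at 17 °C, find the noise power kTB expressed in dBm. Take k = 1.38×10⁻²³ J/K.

T = 17 °C + 273.15 = 290.15 K
P_n = kTB = 1.38×10⁻²³ × 290.15 × 1.79×10⁴ = 7.17×10⁻¹⁷ W
In dBm: 10 log₁₀(7.17×10⁻¹⁷ / 10⁻³) = −131.4 dBm

−131.4 dBm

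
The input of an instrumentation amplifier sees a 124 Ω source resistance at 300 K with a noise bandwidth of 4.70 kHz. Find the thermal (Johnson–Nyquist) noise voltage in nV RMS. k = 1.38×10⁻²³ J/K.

V_n = √(4kTRB)
4kTRB = 4 × 1.38×10⁻²³ × 300 × 1.24×10² × 4.70×10³ = 9.65×10⁻¹⁵ V²
V_n = √(9.65×10⁻¹⁵) = 9.82×10⁻⁸ V = 98.2 nV

98.2 nV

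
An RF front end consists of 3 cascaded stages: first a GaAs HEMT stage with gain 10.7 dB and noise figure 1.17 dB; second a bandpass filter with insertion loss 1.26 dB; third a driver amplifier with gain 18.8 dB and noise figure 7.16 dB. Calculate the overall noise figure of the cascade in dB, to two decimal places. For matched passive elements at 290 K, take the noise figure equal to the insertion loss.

Convert to linear (a loss of L dB is a gain of −L dB): F_i = 10^(NF_i/10), G_i = 10^(G_i,dB/10)
  Stage 1: F_1 = 10^(1.17/10) = 1.309, G_1 = 10^(10.7/10) = 11.75
  Stage 2: F_2 = 10^(1.26/10) = 1.337, G_2 = 10^(−1.26/10) = 0.7482
  Stage 3: F_3 = 10^(7.16/10) = 5.200, G_3 = 10^(18.8/10) = 75.86
Friis cascade:
  F = 1.309 + (1.337 − 1)/11.75 + (5.200 − 1)/8.790 = 1.816
NF = 10 log₁₀(1.816) = 2.59 dB

2.59 dB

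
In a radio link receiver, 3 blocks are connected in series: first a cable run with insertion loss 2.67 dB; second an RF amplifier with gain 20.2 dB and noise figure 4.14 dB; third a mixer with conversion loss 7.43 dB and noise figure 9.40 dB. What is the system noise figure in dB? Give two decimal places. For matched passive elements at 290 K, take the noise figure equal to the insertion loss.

Convert to linear (a loss of L dB is a gain of −L dB): F_i = 10^(NF_i/10), G_i = 10^(G_i,dB/10)
  Stage 1: F_1 = 10^(2.67/10) = 1.849, G_1 = 10^(−2.67/10) = 0.5408
  Stage 2: F_2 = 10^(4.14/10) = 2.594, G_2 = 10^(20.2/10) = 104.7
  Stage 3: F_3 = 10^(9.40/10) = 8.710, G_3 = 10^(−7.43/10) = 0.1807
Friis cascade:
  F = 1.849 + (2.594 − 1)/0.5408 + (8.710 − 1)/56.62 = 4.933
NF = 10 log₁₀(4.933) = 6.93 dB

6.93 dB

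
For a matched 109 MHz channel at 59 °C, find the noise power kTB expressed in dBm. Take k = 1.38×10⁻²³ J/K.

−93.0 dBm

T = 59 °C + 273.15 = 332.15 K
P_n = kTB = 1.38×10⁻²³ × 332.15 × 1.09×10⁸ = 5.00×10⁻¹³ W
In dBm: 10 log₁₀(5.00×10⁻¹³ / 10⁻³) = −93.0 dBm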